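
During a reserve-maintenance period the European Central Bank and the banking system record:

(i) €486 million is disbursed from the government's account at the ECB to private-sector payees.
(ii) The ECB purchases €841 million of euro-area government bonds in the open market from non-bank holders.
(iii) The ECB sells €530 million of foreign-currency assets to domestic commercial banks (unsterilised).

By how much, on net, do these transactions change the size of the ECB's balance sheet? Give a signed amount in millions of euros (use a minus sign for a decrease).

+€311 million

ECB balance sheet:
  Assets:      Securities +€841M, Foreign assets −€530M
  Liabilities: Bank reserves +€797M, Government deposits −€486M
Change in total ECB assets = +€311 million.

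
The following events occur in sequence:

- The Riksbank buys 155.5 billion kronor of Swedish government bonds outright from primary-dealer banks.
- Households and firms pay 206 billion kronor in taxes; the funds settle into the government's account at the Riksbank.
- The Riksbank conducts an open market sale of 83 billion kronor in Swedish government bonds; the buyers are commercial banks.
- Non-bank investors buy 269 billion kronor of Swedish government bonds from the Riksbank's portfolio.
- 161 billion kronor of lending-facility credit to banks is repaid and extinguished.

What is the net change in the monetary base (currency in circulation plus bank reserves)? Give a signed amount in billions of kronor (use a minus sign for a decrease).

-563.5 billion

OMO purchase (from banks) 155.5 billion kronor: Riksbank balance sheet expands → +155.5B.
Government account inflow 206 billion kronor: reserves shift to a non-base liability → −206B.
OMO sale (to banks) 83 billion kronor: Riksbank balance sheet contracts → −83B.
Asset sale (to non-banks) 269 billion kronor: Riksbank balance sheet contracts → −269B.
Discount-window repayment 161 billion kronor: Riksbank balance sheet contracts → −161B.
Net: 155.5 − 206 − 83 − 269 − 161 = -563.5 billion.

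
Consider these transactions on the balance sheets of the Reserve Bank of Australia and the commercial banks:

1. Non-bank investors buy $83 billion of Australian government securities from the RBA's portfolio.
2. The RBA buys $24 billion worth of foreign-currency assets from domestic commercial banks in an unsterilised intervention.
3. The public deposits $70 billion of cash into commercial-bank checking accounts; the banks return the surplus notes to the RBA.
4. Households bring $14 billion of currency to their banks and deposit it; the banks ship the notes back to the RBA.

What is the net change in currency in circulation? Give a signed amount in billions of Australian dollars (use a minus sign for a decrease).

RBA balance sheet:
  Assets:      Securities −$83B, Foreign assets +$24B
  Liabilities: Bank reserves +$25B, Currency in circulation −$84B
Commercial banking system:
  Assets:      Reserves at CB +$25B, Foreign assets −$24B
  Liabilities: Checkable deposits +$1B
So the change in currency in circulation is -$84 billion.

-$84 billion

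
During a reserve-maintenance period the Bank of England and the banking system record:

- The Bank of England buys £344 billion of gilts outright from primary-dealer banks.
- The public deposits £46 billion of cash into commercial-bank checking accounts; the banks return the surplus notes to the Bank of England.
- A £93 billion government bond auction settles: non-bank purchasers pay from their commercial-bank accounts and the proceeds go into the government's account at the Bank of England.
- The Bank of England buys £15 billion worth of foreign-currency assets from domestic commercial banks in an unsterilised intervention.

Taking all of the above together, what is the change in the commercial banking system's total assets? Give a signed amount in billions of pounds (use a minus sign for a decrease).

Bank of England balance sheet:
  Assets:      Securities +£344B, Foreign assets +£15B
  Liabilities: Bank reserves +£312B, Currency in circulation −£46B, Government deposits +£93B
Commercial banking system:
  Assets:      Reserves at CB +£312B, Securities −£344B, Foreign assets −£15B
  Liabilities: Checkable deposits −£47B
Change in total bank assets = -£47 billion.

-£47 billion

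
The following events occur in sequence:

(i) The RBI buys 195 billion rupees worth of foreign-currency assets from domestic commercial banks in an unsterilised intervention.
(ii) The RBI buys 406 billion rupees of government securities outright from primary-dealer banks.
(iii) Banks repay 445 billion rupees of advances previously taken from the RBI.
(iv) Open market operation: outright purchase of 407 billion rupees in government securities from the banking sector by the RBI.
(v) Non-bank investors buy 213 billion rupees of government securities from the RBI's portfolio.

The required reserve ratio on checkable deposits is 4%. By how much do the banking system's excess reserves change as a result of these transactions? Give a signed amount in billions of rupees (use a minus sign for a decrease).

+358.52 billion

FX purchase 195 billion rupees: reserves +195B, deposits 0.
OMO purchase (from banks) 406 billion rupees: reserves +406B, deposits 0.
Discount-window repayment 445 billion rupees: reserves −445B, deposits 0.
OMO purchase (from banks) 407 billion rupees: reserves +407B, deposits 0.
Asset sale (to non-banks) 213 billion rupees: reserves −213B, deposits −213B.
Totals: Δreserves = +350B, Δdeposits = −213B.
Δrequired reserves = 4% × −213B = −8.52B.
Δexcess reserves = Δreserves − Δrequired = +350B − (−8.52B) = +358.52 billion.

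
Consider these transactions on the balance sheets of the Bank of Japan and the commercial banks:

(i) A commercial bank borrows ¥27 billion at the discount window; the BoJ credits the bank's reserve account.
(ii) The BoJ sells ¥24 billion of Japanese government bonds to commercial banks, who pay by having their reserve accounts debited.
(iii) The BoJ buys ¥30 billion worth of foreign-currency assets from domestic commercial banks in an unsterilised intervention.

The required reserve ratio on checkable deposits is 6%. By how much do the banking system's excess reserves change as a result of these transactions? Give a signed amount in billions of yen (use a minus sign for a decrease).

+¥33 billion

Discount-window loan ¥27 billion: reserves +¥27B, deposits 0.
OMO sale (to banks) ¥24 billion: reserves −¥24B, deposits 0.
FX purchase ¥30 billion: reserves +¥30B, deposits 0.
Totals: Δreserves = +¥33B, Δdeposits = 0.
Δrequired reserves = 6% × 0 = 0.
Δexcess reserves = Δreserves − Δrequired = +¥33B − (0) = +¥33 billion.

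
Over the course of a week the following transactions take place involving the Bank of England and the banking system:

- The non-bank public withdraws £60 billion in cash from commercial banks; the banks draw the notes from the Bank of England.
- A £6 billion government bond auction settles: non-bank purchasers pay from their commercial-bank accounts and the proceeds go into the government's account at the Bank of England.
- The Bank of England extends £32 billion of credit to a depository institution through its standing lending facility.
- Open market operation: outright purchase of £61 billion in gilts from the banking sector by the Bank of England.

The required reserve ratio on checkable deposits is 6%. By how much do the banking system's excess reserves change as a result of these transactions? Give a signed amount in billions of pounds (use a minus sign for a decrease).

+£30.96 billion

Currency withdrawal £60 billion: reserves −£60B, deposits −£60B.
Government account inflow £6 billion: reserves −£6B, deposits −£6B.
Discount-window loan £32 billion: reserves +£32B, deposits 0.
OMO purchase (from banks) £61 billion: reserves +£61B, deposits 0.
Totals: Δreserves = +£27B, Δdeposits = −£66B.
Δrequired reserves = 6% × −£66B = −£3.96B.
Δexcess reserves = Δreserves − Δrequired = +£27B − (−£3.96B) = +£30.96 billion.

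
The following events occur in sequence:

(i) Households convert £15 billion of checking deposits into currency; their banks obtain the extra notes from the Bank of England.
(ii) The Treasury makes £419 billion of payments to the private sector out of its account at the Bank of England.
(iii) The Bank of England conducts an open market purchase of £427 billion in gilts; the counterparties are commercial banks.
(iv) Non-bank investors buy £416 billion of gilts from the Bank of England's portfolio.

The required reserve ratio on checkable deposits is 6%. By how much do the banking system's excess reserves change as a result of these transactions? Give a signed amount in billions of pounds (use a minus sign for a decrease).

Currency withdrawal £15 billion: reserves −£15B, deposits −£15B.
Government spending £419 billion: reserves +£419B, deposits +£419B.
OMO purchase (from banks) £427 billion: reserves +£427B, deposits 0.
Asset sale (to non-banks) £416 billion: reserves −£416B, deposits −£416B.
Totals: Δreserves = +£415B, Δdeposits = −£12B.
Δrequired reserves = 6% × −£12B = −£0.72B.
Δexcess reserves = Δreserves − Δrequired = +£415B − (−£0.72B) = +£415.72 billion.

+£415.72 billion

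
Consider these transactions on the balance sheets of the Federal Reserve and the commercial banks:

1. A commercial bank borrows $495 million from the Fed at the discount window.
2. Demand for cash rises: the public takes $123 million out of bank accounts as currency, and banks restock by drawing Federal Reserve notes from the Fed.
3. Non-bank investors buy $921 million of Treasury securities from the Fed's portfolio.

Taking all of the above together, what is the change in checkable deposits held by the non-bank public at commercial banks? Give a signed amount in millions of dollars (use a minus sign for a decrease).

-$1044 million

Discount-window loan $495 million: the counterparty is a bank, so public deposits are unchanged → 0.
Currency withdrawal $123 million: non-bank counterparties' bank balances fall → −$123M.
Asset sale (to non-banks) $921 million: non-bank counterparties' bank balances fall → −$921M.
Net: 0 − 123 − 921 = -$1044 million.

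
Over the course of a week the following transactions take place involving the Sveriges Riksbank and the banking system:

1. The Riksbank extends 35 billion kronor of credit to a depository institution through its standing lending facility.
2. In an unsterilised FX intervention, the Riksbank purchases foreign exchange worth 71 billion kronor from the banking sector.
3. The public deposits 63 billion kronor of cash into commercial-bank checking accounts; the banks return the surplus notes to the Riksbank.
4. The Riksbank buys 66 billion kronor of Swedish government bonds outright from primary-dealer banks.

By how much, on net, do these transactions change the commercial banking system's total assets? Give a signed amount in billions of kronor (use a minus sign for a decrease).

Discount-window loan 35 billion kronor: bank balance sheets expand → +35B.
FX purchase 71 billion kronor: just an asset swap on bank balance sheets → 0.
Currency deposit 63 billion kronor: bank balance sheets expand → +63B.
OMO purchase (from banks) 66 billion kronor: just an asset swap on bank balance sheets → 0.
Net: 35 + 0 + 63 + 0 = +98 billion.

+98 billion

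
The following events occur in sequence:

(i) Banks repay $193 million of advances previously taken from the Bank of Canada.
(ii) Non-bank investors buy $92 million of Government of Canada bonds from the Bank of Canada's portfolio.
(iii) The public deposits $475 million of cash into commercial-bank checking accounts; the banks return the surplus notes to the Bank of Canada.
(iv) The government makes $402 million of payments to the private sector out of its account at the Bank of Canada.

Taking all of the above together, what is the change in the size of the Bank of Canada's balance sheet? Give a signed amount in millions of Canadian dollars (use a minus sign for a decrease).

-$285 million

Bank of Canada balance sheet:
  Assets:      Securities −$92M, Loans to banks −$193M
  Liabilities: Bank reserves +$592M, Currency in circulation −$475M, Government deposits −$402M
Commercial banking system:
  Assets:      Reserves at CB +$592M
  Liabilities: Checkable deposits +$785M, Borrowings from CB −$193M
Change in total Bank of Canada assets = -$285 million.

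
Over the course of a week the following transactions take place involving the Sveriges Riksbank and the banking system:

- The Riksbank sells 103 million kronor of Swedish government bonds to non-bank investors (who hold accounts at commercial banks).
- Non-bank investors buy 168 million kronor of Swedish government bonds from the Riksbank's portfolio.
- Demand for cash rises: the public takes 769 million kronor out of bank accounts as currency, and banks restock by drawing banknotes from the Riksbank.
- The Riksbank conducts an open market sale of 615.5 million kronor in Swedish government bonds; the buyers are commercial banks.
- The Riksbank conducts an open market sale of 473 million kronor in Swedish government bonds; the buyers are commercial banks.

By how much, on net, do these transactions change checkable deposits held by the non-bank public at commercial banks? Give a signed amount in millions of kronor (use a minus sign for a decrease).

Riksbank balance sheet:
  Assets:      Securities −1359.5M
  Liabilities: Bank reserves −2128.5M, Currency in circulation +769M
Commercial banking system:
  Assets:      Reserves at CB −2128.5M, Securities +1088.5M
  Liabilities: Checkable deposits −1040M
So the change in checkable deposits held by the non-bank public at commercial banks is -1040 million.

-1040 million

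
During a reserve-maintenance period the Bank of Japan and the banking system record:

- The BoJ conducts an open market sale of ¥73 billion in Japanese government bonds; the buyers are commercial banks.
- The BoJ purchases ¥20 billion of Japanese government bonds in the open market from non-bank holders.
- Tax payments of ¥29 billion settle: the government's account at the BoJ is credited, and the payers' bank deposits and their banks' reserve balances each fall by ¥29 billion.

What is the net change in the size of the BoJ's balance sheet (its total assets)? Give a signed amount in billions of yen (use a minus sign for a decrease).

BoJ balance sheet:
  Assets:      Securities −¥53B
  Liabilities: Bank reserves −¥82B, Government deposits +¥29B
Change in total BoJ assets = -¥53 billion.

-¥53 billion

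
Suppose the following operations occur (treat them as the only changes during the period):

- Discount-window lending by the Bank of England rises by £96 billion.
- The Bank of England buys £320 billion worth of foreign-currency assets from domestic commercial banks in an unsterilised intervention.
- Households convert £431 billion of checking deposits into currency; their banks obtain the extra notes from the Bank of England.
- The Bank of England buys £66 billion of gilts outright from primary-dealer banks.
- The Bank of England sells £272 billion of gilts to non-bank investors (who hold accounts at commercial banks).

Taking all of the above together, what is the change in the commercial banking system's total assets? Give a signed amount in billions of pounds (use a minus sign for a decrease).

Bank of England balance sheet:
  Assets:      Securities −£206B, Loans to banks +£96B, Foreign assets +£320B
  Liabilities: Bank reserves −£221B, Currency in circulation +£431B
Commercial banking system:
  Assets:      Reserves at CB −£221B, Securities −£66B, Foreign assets −£320B
  Liabilities: Checkable deposits −£703B, Borrowings from CB +£96B
Change in total bank assets = -£607 billion.

-£607 billion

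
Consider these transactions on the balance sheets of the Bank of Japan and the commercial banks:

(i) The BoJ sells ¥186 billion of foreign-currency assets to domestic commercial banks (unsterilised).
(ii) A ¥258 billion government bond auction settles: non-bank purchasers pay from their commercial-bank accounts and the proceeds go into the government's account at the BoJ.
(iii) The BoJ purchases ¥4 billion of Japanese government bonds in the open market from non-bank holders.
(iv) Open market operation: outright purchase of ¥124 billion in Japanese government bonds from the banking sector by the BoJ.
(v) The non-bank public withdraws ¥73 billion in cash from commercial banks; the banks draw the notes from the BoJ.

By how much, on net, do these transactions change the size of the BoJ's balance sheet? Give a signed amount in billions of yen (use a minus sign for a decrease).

-¥58 billion

BoJ balance sheet:
  Assets:      Securities +¥128B, Foreign assets −¥186B
  Liabilities: Bank reserves −¥389B, Currency in circulation +¥73B, Government deposits +¥258B
Commercial banking system:
  Assets:      Reserves at CB −¥389B, Securities −¥124B, Foreign assets +¥186B
  Liabilities: Checkable deposits −¥327B
Change in total BoJ assets = -¥58 billion.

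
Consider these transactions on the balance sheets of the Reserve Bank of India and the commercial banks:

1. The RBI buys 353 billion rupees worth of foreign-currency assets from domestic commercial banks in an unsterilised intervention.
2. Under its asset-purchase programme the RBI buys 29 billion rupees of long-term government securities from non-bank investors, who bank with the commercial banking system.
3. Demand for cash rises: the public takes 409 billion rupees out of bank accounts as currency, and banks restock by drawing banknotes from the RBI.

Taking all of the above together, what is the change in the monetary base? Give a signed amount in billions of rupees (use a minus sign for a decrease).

RBI balance sheet:
  Assets:      Securities +29B, Foreign assets +353B
  Liabilities: Bank reserves −27B, Currency in circulation +409B
Monetary base = currency + reserves: +409B + (−27B) = +382 billion.

+382 billion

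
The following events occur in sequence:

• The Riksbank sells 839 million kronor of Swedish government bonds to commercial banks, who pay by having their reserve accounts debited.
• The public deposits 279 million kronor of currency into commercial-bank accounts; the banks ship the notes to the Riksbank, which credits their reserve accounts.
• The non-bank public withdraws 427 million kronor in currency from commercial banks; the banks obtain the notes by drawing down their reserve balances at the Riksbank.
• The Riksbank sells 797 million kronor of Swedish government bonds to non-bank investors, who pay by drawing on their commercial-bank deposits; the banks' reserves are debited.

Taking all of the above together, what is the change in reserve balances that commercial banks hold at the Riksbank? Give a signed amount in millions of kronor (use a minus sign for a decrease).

-1784 million

OMO sale (to banks) 839 million kronor: the buying banks pay out of their reserve balances → −839M.
Currency deposit 279 million kronor: returned notes are swapped for reserve credit → +279M.
Currency withdrawal 427 million kronor: banks swap reserves for currency → −427M.
Asset sale (to non-banks) 797 million kronor: the non-bank buyers' banks settle from reserves → −797M.
Net: −839 + 279 − 427 − 797 = -1784 million.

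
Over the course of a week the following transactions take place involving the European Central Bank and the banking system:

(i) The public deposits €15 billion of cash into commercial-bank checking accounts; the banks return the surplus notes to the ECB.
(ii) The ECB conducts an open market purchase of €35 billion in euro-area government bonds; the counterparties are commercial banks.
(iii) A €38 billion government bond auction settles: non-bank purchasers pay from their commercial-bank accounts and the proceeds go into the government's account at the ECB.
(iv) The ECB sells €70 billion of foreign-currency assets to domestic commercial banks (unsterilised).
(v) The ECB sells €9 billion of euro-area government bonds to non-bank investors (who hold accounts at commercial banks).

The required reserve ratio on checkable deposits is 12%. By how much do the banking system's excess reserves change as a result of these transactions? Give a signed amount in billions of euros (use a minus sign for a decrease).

Currency deposit €15 billion: reserves +€15B, deposits +€15B.
OMO purchase (from banks) €35 billion: reserves +€35B, deposits 0.
Government account inflow €38 billion: reserves −€38B, deposits −€38B.
FX sale €70 billion: reserves −€70B, deposits 0.
Asset sale (to non-banks) €9 billion: reserves −€9B, deposits −€9B.
Totals: Δreserves = −€67B, Δdeposits = −€32B.
Δrequired reserves = 12% × −€32B = −€3.84B.
Δexcess reserves = Δreserves − Δrequired = −€67B − (−€3.84B) = -€63.16 billion.

-€63.16 billion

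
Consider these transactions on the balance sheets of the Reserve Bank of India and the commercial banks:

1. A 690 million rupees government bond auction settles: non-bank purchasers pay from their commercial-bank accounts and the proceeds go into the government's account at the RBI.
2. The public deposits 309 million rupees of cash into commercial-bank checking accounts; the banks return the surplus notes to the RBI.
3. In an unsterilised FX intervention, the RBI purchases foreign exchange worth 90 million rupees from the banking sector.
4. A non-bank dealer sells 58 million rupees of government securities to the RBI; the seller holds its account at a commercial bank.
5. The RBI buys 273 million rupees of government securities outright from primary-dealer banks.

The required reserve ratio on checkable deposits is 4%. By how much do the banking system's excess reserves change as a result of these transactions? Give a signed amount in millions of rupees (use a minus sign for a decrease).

Government account inflow 690 million rupees: reserves −690M, deposits −690M.
Currency deposit 309 million rupees: reserves +309M, deposits +309M.
FX purchase 90 million rupees: reserves +90M, deposits 0.
Asset purchase (from non-banks) 58 million rupees: reserves +58M, deposits +58M.
OMO purchase (from banks) 273 million rupees: reserves +273M, deposits 0.
Totals: Δreserves = +40M, Δdeposits = −323M.
Δrequired reserves = 4% × −323M = −12.92M.
Δexcess reserves = Δreserves − Δrequired = +40M − (−12.92M) = +52.92 million.

+52.92 million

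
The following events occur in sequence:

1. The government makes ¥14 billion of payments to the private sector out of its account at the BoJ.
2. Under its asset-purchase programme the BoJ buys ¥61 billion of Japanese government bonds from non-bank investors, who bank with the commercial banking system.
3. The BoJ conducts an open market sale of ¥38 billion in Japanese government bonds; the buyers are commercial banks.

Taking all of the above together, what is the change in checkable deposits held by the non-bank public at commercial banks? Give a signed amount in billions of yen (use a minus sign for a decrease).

BoJ balance sheet:
  Assets:      Securities +¥23B
  Liabilities: Bank reserves +¥37B, Government deposits −¥14B
Commercial banking system:
  Assets:      Reserves at CB +¥37B, Securities +¥38B
  Liabilities: Checkable deposits +¥75B
So the change in checkable deposits held by the non-bank public at commercial banks is +¥75 billion.

+¥75 billion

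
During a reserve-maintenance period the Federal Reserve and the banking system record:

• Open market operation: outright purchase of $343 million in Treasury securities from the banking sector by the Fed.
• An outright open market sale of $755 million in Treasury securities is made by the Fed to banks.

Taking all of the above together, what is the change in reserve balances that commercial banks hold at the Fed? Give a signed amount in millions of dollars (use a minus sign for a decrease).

-$412 million

Fed balance sheet:
  Assets:      Securities −$412M
  Liabilities: Bank reserves −$412M
Commercial banking system:
  Assets:      Reserves at CB −$412M, Securities +$412M
  Liabilities: no change
So the change in reserve balances that commercial banks hold at the Fed is -$412 million.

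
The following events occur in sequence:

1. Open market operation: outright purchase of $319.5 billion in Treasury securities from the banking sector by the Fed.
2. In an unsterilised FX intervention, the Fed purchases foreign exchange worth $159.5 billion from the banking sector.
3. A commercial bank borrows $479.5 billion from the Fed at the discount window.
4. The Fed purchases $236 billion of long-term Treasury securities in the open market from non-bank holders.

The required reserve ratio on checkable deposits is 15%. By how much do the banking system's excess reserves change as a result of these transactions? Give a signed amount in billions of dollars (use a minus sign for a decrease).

OMO purchase (from banks) $319.5 billion: reserves +$319.5B, deposits 0.
FX purchase $159.5 billion: reserves +$159.5B, deposits 0.
Discount-window loan $479.5 billion: reserves +$479.5B, deposits 0.
Asset purchase (from non-banks) $236 billion: reserves +$236B, deposits +$236B.
Totals: Δreserves = +$1194.5B, Δdeposits = +$236B.
Δrequired reserves = 15% × +$236B = +$35.4B.
Δexcess reserves = Δreserves − Δrequired = +$1194.5B − (+$35.4B) = +$1159.1 billion.

+$1159.1 billion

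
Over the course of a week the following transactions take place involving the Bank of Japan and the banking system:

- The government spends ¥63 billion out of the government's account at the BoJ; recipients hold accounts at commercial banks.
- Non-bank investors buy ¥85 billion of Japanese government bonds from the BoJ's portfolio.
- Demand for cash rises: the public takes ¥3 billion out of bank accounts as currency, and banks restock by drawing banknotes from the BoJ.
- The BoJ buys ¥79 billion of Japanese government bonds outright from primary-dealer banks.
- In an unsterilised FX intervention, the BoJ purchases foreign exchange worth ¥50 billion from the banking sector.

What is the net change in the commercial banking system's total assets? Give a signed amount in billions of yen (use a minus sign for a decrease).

BoJ balance sheet:
  Assets:      Securities −¥6B, Foreign assets +¥50B
  Liabilities: Bank reserves +¥104B, Currency in circulation +¥3B, Government deposits −¥63B
Commercial banking system:
  Assets:      Reserves at CB +¥104B, Securities −¥79B, Foreign assets −¥50B
  Liabilities: Checkable deposits −¥25B
Change in total bank assets = -¥25 billion.

-¥25 billion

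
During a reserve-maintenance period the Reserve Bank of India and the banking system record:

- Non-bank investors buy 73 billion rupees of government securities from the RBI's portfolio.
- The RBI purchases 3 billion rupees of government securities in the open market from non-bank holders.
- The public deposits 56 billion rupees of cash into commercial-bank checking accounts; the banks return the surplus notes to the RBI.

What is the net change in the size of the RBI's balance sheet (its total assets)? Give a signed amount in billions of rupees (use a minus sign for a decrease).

-70 billion

RBI balance sheet:
  Assets:      Securities −70B
  Liabilities: Bank reserves −14B, Currency in circulation −56B
Commercial banking system:
  Assets:      Reserves at CB −14B
  Liabilities: Checkable deposits −14B
Change in total RBI assets = -70 billion.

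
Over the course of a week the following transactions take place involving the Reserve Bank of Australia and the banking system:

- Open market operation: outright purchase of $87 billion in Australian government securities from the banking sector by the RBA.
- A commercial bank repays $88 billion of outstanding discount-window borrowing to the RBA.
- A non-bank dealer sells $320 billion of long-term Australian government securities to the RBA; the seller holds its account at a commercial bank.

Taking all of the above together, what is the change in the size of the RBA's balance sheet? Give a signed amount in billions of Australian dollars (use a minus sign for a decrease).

+$319 billion

OMO purchase (from banks) $87 billion: an RBA asset is acquired → +$87B.
Discount-window repayment $88 billion: an RBA asset is shed → −$88B.
Asset purchase (from non-banks) $320 billion: an RBA asset is acquired → +$320B.
Net: 87 − 88 + 320 = +$319 billion.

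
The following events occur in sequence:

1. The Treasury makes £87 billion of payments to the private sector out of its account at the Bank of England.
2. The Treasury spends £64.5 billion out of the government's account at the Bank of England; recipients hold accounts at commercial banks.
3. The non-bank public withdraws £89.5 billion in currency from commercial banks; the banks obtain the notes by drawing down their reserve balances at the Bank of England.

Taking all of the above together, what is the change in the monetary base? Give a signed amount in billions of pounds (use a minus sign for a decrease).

+£151.5 billion

Bank of England balance sheet:
  Assets:      no change
  Liabilities: Bank reserves +£62B, Currency in circulation +£89.5B, Government deposits −£151.5B
Commercial banking system:
  Assets:      Reserves at CB +£62B
  Liabilities: Checkable deposits +£62B
Monetary base = currency + reserves: +£89.5B + (+£62B) = +£151.5 billion.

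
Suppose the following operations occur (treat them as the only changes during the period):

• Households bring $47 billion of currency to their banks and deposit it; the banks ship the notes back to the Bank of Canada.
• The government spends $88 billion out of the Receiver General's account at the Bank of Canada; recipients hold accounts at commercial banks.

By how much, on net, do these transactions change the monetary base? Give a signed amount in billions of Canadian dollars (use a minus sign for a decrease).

Bank of Canada balance sheet:
  Assets:      no change
  Liabilities: Bank reserves +$135B, Currency in circulation −$47B, Government deposits −$88B
Commercial banking system:
  Assets:      Reserves at CB +$135B
  Liabilities: Checkable deposits +$135B
Monetary base = currency + reserves: −$47B + (+$135B) = +$88 billion.

+$88 billion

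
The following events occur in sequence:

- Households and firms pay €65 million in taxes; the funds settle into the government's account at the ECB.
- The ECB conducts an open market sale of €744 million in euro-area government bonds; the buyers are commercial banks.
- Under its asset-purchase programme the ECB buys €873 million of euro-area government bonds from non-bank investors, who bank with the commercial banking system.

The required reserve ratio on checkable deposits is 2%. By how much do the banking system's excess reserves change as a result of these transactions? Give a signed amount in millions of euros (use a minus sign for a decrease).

+€47.84 million

Government account inflow €65 million: reserves −€65M, deposits −€65M.
OMO sale (to banks) €744 million: reserves −€744M, deposits 0.
Asset purchase (from non-banks) €873 million: reserves +€873M, deposits +€873M.
Totals: Δreserves = +€64M, Δdeposits = +€808M.
Δrequired reserves = 2% × +€808M = +€16.16M.
Δexcess reserves = Δreserves − Δrequired = +€64M − (+€16.16M) = +€47.84 million.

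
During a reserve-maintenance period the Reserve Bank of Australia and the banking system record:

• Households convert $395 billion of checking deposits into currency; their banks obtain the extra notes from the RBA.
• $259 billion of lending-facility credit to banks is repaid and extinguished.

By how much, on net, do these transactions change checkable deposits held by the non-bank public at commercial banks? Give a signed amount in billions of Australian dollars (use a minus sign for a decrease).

-$395 billion

RBA balance sheet:
  Assets:      Loans to banks −$259B
  Liabilities: Bank reserves −$654B, Currency in circulation +$395B
Commercial banking system:
  Assets:      Reserves at CB −$654B
  Liabilities: Checkable deposits −$395B, Borrowings from CB −$259B
So the change in checkable deposits held by the non-bank public at commercial banks is -$395 billion.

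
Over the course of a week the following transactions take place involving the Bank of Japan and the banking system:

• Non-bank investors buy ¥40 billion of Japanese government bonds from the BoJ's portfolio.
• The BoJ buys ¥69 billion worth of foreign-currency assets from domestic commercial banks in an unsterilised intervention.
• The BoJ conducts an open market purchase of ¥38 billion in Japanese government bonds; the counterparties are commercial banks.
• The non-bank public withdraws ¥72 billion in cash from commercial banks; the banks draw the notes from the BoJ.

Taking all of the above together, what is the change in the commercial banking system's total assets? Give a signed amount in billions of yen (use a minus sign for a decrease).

-¥112 billion

BoJ balance sheet:
  Assets:      Securities −¥2B, Foreign assets +¥69B
  Liabilities: Bank reserves −¥5B, Currency in circulation +¥72B
Commercial banking system:
  Assets:      Reserves at CB −¥5B, Securities −¥38B, Foreign assets −¥69B
  Liabilities: Checkable deposits −¥112B
Change in total bank assets = -¥112 billion.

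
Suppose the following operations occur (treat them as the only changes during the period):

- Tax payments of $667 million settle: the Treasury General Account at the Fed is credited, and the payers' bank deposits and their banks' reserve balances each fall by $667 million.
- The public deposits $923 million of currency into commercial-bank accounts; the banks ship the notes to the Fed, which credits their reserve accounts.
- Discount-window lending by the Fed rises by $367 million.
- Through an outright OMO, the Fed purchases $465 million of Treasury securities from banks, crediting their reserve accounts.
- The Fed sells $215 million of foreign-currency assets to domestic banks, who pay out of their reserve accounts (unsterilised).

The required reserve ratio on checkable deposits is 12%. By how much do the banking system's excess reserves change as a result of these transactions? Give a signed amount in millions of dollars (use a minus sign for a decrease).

Government account inflow $667 million: reserves −$667M, deposits −$667M.
Currency deposit $923 million: reserves +$923M, deposits +$923M.
Discount-window loan $367 million: reserves +$367M, deposits 0.
OMO purchase (from banks) $465 million: reserves +$465M, deposits 0.
FX sale $215 million: reserves −$215M, deposits 0.
Totals: Δreserves = +$873M, Δdeposits = +$256M.
Δrequired reserves = 12% × +$256M = +$30.72M.
Δexcess reserves = Δreserves − Δrequired = +$873M − (+$30.72M) = +$842.28 million.

+$842.28 million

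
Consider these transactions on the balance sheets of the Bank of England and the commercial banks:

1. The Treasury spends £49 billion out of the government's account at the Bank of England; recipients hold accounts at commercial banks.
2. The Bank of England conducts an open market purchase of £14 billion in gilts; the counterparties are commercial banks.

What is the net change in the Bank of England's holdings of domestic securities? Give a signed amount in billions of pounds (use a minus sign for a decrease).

Government spending £49 billion: the Bank of England's securities portfolio is untouched → 0.
OMO purchase (from banks) £14 billion: securities added to the Bank of England's portfolio → +£14B.
Net: 0 + 14 = +£14 billion.

+£14 billion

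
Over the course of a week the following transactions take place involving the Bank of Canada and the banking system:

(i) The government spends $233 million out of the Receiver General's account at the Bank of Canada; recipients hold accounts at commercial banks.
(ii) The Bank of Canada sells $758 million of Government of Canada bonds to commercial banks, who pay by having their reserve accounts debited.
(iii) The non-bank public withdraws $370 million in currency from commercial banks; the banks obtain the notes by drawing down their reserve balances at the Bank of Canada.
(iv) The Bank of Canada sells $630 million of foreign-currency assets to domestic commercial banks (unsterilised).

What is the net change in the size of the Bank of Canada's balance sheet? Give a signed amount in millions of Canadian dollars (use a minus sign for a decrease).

-$1388 million

Bank of Canada balance sheet:
  Assets:      Securities −$758M, Foreign assets −$630M
  Liabilities: Bank reserves −$1525M, Currency in circulation +$370M, Government deposits −$233M
Change in total Bank of Canada assets = -$1388 million.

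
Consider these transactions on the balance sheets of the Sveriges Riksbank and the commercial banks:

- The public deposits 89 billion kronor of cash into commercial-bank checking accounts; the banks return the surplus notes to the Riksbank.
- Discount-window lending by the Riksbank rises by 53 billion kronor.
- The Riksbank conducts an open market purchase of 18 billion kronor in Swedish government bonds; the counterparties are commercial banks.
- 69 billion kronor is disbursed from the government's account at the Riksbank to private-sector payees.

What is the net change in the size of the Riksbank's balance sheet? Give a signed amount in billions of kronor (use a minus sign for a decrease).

+71 billion

Riksbank balance sheet:
  Assets:      Securities +18B, Loans to banks +53B
  Liabilities: Bank reserves +229B, Currency in circulation −89B, Government deposits −69B
Change in total Riksbank assets = +71 billion.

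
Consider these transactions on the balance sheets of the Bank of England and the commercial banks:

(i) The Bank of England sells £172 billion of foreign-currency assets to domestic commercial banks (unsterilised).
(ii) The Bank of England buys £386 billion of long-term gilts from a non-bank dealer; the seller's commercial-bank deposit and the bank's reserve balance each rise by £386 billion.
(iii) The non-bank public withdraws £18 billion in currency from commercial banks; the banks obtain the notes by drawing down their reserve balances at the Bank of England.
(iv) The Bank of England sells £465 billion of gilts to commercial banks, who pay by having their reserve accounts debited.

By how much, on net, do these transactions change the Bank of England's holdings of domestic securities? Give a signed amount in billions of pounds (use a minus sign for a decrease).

-£79 billion

Bank of England balance sheet:
  Assets:      Securities −£79B, Foreign assets −£172B
  Liabilities: Bank reserves −£269B, Currency in circulation +£18B
Commercial banking system:
  Assets:      Reserves at CB −£269B, Securities +£465B, Foreign assets +£172B
  Liabilities: Checkable deposits +£368B
So the change in the Bank of England's holdings of domestic securities is -£79 billion.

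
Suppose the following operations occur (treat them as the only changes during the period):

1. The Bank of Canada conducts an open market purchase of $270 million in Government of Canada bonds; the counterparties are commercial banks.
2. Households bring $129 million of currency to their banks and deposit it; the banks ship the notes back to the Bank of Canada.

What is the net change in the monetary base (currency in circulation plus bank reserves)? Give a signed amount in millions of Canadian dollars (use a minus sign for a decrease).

OMO purchase (from banks) $270 million: Bank of Canada balance sheet expands → +$270M.
Currency deposit $129 million: just a shift between currency and reserves — both are base money → 0.
Net: 270 + 0 = +$270 million.

+$270 million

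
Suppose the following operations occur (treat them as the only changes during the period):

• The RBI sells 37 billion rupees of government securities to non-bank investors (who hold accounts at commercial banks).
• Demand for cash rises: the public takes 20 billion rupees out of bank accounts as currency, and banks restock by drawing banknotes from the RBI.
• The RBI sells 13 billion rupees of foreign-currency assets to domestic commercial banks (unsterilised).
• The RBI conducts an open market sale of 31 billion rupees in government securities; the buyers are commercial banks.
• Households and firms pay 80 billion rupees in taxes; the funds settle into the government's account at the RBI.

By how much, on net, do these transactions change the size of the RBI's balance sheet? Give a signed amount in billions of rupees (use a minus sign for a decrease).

-81 billion

Asset sale (to non-banks) 37 billion rupees: an RBI asset is shed → −37B.
Currency withdrawal 20 billion rupees: only the composition of liabilities changes → 0.
FX sale 13 billion rupees: an RBI asset is shed → −13B.
OMO sale (to banks) 31 billion rupees: an RBI asset is shed → −31B.
Government account inflow 80 billion rupees: only the composition of liabilities changes → 0.
Net: −37 + 0 − 13 − 31 + 0 = -81 billion.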